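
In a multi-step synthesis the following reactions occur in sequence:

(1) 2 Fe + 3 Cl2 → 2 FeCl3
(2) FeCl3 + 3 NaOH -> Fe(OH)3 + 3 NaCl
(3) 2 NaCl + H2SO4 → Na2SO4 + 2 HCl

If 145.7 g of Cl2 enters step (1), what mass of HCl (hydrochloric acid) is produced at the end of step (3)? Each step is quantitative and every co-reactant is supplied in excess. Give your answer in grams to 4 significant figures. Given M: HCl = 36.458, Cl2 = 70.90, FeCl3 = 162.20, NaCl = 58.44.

149.8 g

n(Cl2) = 145.7 / 70.90 = 2.0550 mol.
Reaction (1): Cl2→FeCl3 ratio 3:2 ⇒ n(FeCl3) = 1.3700 mol.
Reaction (2): FeCl3→NaCl ratio 1:3 ⇒ n(NaCl) = 4.1100 mol.
Reaction (3): NaCl→HCl ratio 2:2 ⇒ n(HCl) = 4.1100 mol.
Mass of HCl = 4.1100 × 36.458 = 149.84 g.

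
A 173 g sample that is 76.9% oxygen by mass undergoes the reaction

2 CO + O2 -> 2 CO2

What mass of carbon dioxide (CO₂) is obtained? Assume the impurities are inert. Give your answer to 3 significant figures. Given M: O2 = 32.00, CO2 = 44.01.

Mass of pure O2 = 173 g × 0.769 = 133.0 g.
n(O2) = 133.0 g / 32.00 g/mol = 4.157 mol.
From the equation the O2:CO2 mole ratio is 1:2, so n(CO2) = 4.157 × 2/1 = 8.315 mol.
Mass of CO2 = 8.315 mol × 44.01 g/mol = 365.9 g.

366 g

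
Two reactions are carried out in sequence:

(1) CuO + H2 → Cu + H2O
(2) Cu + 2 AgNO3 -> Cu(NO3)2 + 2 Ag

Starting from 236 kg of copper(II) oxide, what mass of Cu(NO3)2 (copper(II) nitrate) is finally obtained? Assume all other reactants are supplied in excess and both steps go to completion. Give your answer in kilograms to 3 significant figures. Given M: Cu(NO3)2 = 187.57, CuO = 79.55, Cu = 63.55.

236 kg = 236000 g.
n(CuO) = 236000 / 79.55 = 2967 mol.
Step 1 gives a 1:1 ratio of CuO to Cu, so n(Cu) = 2967 mol.
In step 2 the Cu:Cu(NO3)2 ratio is 1:1, so n(Cu(NO3)2) = 2967 mol.
Mass of Cu(NO3)2 = 2967 × 187.57 = 556500 g = 556 kg.

556 kg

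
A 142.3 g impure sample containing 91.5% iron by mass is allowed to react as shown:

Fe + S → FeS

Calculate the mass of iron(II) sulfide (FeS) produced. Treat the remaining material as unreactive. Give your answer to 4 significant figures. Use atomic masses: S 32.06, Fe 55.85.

204.9 g

Mass of pure Fe = 142.3 g × 0.915 = 130.20 g.
M(Fe) = 55.85 g/mol.
M(FeS) = 55.85 + 32.06 = 87.91 g/mol.
n(Fe) = 130.20 g / 55.85 g/mol = 2.3313 mol.
From the equation the Fe:FeS mole ratio is 1:1, so n(FeS) = 2.3313 × 1/1 = 2.3313 mol.
Mass of FeS = 2.3313 mol × 87.91 g/mol = 204.95 g.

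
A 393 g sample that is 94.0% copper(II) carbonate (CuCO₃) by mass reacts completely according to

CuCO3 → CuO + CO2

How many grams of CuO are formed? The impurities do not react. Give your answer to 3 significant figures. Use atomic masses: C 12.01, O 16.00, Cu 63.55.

Mass of pure CuCO3 = 393 g × 0.940 = 369.4 g.
M(CuCO3) = 63.55 + 12.01 + 3(16.00) = 123.56 g/mol.
M(CuO) = 63.55 + 16.00 = 79.55 g/mol.
n(CuCO3) = 369.4 g / 123.56 g/mol = 2.990 mol.
From the equation the CuCO3:CuO mole ratio is 1:1, so n(CuO) = 2.990 × 1/1 = 2.990 mol.
Mass of CuO = 2.990 mol × 79.55 g/mol = 237.8 g.

238 g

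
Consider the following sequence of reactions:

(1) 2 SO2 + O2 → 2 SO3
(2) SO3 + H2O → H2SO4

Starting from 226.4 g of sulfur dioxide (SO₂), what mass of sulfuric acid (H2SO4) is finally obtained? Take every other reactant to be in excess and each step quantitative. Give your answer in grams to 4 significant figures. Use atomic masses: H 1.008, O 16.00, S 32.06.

346.6 g

M(SO2) = 32.06 + 2(16.00) = 64.06 g/mol.
M(H2SO4) = 2(1.008) + 32.06 + 4(16.00) = 98.076 g/mol.
n(SO2) = 226.40 / 64.06 = 3.5342 mol.
Step 1 gives a 2:2 ratio of SO2 to SO3, so n(SO3) = 3.5342 mol.
In step 2 the SO3:H2SO4 ratio is 1:1, so n(H2SO4) = 3.5342 mol.
Mass of H2SO4 = 3.5342 × 98.076 = 346.62 g.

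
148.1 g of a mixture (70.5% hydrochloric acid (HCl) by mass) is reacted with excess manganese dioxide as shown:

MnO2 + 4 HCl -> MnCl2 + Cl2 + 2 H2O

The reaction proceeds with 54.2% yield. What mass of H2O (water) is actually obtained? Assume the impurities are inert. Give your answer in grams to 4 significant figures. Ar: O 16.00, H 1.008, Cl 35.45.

Pure HCl available = 148.1 g × 0.705 = 104.41 g.
M(HCl) = 1.008 + 35.45 = 36.458 g/mol.
M(H2O) = 2(1.008) + 16.00 = 18.016 g/mol.
n(HCl) = 104.41 g / 36.458 g/mol = 2.8639 mol.
From the equation the HCl:H2O mole ratio is 4:2, so n(H2O) = 2.8639 × 2/4 = 1.4319 mol.
Mass of H2O = 1.4319 mol × 18.016 g/mol = 25.798 g.
Actual mass collected = 25.798 g × 0.542 = 13.982 g.

13.98 g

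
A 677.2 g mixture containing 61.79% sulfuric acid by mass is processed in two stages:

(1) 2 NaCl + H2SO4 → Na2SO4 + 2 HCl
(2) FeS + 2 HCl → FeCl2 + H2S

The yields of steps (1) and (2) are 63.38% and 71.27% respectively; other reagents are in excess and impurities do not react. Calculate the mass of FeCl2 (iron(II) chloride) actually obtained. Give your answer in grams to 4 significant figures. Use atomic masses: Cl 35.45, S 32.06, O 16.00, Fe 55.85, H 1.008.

Pure H2SO4 = 677.2 × 0.6179 = 418.44 g.
M(H2SO4) = 2(1.008) + 32.06 + 4(16.00) = 98.076 g/mol.
M(FeCl2) = 55.85 + 2(35.45) = 126.75 g/mol.
n(H2SO4) = 418.44 / 98.076 = 4.2665 mol.
Step 1 (H2SO4:HCl = 1:2): theoretical n(HCl) = 8.5330 mol; at 63.38% yield, n(HCl) = 5.4082 mol.
Step 2 (HCl:FeCl2 = 2:1): theoretical n(FeCl2) = 2.7041 mol, so theoretical mass = 2.7041 × 126.75 = 342.75 g.
At 71.27% yield, actual mass of FeCl2 = 342.75 × 0.7127 = 244.28 g.

244.3 g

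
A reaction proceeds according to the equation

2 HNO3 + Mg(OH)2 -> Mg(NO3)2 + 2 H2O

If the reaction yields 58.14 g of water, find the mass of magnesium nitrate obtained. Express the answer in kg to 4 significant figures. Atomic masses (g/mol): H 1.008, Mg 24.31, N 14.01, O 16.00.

M(H2O) = 2(1.008) + 16.00 = 18.016 g/mol.
M(Mg(NO3)2) = 24.31 + 2(14.01) + 6(16.00) = 148.33 g/mol.
n(H2O) = 58.140 g / 18.016 g/mol = 3.2271 mol.
From the equation the H2O:Mg(NO3)2 mole ratio is 2:1, so n(Mg(NO3)2) = 3.2271 × 1/2 = 1.6136 mol.
Mass of Mg(NO3)2 = 1.6136 mol × 148.33 g/mol = 239.34 g.
Converting to kg: 239.34 g = 0.2393 kg.

0.2393 kg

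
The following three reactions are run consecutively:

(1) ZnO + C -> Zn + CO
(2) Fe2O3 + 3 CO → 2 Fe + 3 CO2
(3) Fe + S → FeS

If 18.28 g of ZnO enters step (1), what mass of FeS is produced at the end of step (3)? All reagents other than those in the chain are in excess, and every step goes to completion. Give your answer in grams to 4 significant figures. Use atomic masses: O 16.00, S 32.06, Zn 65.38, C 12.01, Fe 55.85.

13.16 g

M(ZnO) = 65.38 + 16.00 = 81.38 g/mol.
M(FeS) = 55.85 + 32.06 = 87.91 g/mol.
n(ZnO) = 18.28 / 81.38 = 0.22463 mol.
Reaction (1): ZnO→CO ratio 1:1 ⇒ n(CO) = 0.22463 mol.
Reaction (2): CO→Fe ratio 3:2 ⇒ n(Fe) = 0.14975 mol.
Reaction (3): Fe→FeS ratio 1:1 ⇒ n(FeS) = 0.14975 mol.
Mass of FeS = 0.14975 × 87.91 = 13.165 g.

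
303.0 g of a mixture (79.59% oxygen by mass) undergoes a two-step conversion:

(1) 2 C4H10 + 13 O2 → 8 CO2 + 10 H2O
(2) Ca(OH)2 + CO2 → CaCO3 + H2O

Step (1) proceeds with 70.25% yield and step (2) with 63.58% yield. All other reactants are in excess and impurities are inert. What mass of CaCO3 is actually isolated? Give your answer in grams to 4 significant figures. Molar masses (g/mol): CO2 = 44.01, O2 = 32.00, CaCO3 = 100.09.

207.3 g

Pure O2 = 303.0 × 0.7959 = 241.16 g.
n(O2) = 241.16 / 32.00 = 7.5362 mol.
Step 1 (O2:CO2 = 13:8): theoretical n(CO2) = 4.6376 mol; at 70.25% yield, n(CO2) = 3.2579 mol.
Step 2 (CO2:CaCO3 = 1:1): theoretical n(CaCO3) = 3.2579 mol, so theoretical mass = 3.2579 × 100.09 = 326.09 g.
At 63.58% yield, actual mass of CaCO3 = 326.09 × 0.6358 = 207.33 g.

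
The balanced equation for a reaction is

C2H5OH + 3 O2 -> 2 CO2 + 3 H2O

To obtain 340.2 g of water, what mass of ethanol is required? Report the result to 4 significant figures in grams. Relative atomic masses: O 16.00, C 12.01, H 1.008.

290.0 g

M(H2O) = 2(1.008) + 16.00 = 18.016 g/mol.
M(C2H5OH) = 2(12.01) + 6(1.008) + 16.00 = 46.068 g/mol.
n(H2O) = 340.20 g / 18.016 g/mol = 18.883 mol.
From the equation the H2O:C2H5OH mole ratio is 3:1, so n(C2H5OH) = 18.883 × 1/3 = 6.2944 mol.
Mass of C2H5OH = 6.2944 mol × 46.068 g/mol = 289.97 g.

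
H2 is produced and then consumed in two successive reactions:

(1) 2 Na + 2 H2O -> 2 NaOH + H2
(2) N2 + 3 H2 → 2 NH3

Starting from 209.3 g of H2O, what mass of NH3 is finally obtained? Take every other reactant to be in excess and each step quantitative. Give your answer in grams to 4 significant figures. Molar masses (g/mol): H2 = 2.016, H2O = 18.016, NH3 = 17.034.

n(H2O) = 209.30 / 18.016 = 11.617 mol.
Step 1 gives a 2:1 ratio of H2O to H2, so n(H2) = 5.8087 mol.
In step 2 the H2:NH3 ratio is 3:2, so n(NH3) = 3.8725 mol.
Mass of NH3 = 3.8725 × 17.034 = 65.964 g.

65.96 g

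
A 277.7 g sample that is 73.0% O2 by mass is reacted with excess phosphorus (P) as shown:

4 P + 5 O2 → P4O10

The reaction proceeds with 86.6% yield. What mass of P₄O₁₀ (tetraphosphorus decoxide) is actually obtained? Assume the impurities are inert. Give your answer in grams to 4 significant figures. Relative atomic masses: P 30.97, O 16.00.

Pure O2 available = 277.7 g × 0.730 = 202.72 g.
M(O2) = 2(16.00) = 32.00 g/mol.
M(P4O10) = 4(30.97) + 10(16.00) = 283.88 g/mol.
n(O2) = 202.72 g / 32.00 g/mol = 6.3350 mol.
From the equation the O2:P4O10 mole ratio is 5:1, so n(P4O10) = 6.3350 × 1/5 = 1.2670 mol.
Mass of P4O10 = 1.2670 mol × 283.88 g/mol = 359.68 g.
Actual mass collected = 359.68 g × 0.866 = 311.48 g.

311.5 g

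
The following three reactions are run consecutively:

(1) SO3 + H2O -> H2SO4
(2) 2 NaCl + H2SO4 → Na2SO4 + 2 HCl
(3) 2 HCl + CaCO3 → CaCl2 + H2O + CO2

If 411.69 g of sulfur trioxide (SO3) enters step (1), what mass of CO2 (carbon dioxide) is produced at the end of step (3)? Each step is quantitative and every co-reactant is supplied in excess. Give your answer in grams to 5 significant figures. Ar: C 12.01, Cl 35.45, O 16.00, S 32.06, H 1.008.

226.31 g

M(SO3) = 32.06 + 3(16.00) = 80.06 g/mol.
M(CO2) = 12.01 + 2(16.00) = 44.01 g/mol.
n(SO3) = 411.69 / 80.06 = 5.14227 mol.
Reaction (1): SO3→H2SO4 ratio 1:1 ⇒ n(H2SO4) = 5.14227 mol.
Reaction (2): H2SO4→HCl ratio 1:2 ⇒ n(HCl) = 10.2845 mol.
Reaction (3): HCl→CO2 ratio 2:1 ⇒ n(CO2) = 5.14227 mol.
Mass of CO2 = 5.14227 × 44.01 = 226.311 g.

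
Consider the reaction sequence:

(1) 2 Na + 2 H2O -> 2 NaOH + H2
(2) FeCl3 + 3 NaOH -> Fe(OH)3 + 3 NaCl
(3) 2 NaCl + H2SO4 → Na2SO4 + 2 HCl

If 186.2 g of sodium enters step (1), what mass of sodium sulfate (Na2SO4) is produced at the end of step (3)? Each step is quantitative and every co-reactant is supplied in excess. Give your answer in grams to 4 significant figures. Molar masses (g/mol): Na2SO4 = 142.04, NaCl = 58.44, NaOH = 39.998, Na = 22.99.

n(Na) = 186.2 / 22.99 = 8.0992 mol.
Reaction (1): Na→NaOH ratio 2:2 ⇒ n(NaOH) = 8.0992 mol.
Reaction (2): NaOH→NaCl ratio 3:3 ⇒ n(NaCl) = 8.0992 mol.
Reaction (3): NaCl→Na2SO4 ratio 2:1 ⇒ n(Na2SO4) = 4.0496 mol.
Mass of Na2SO4 = 4.0496 × 142.04 = 575.20 g.

575.2 g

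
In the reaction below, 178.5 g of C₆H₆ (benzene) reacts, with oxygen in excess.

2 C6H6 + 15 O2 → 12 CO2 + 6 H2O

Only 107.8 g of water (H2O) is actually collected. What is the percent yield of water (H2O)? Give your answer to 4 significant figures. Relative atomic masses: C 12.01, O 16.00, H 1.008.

87.28 %

M(C6H6) = 6(12.01) + 6(1.008) = 78.108 g/mol.
M(H2O) = 2(1.008) + 16.00 = 18.016 g/mol.
n(C6H6) = 178.50 g / 78.108 g/mol = 2.2853 mol.
From the equation the C6H6:H2O mole ratio is 2:6, so n(H2O) = 2.2853 × 6/2 = 6.8559 mol.
Mass of H2O = 6.8559 mol × 18.016 g/mol = 123.52 g.
This is the theoretical yield. Percent yield = 107.8 g / 123.52 g × 100% = 87.276%.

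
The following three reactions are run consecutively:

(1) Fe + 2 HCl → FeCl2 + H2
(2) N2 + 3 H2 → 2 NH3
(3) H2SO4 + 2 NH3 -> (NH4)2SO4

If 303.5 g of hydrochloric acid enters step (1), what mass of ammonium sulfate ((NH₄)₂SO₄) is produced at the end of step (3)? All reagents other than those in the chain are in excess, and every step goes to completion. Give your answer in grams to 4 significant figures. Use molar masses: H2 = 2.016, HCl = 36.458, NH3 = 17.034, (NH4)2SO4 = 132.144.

n(HCl) = 303.5 / 36.458 = 8.3246 mol.
Reaction (1): HCl→H2 ratio 2:1 ⇒ n(H2) = 4.1623 mol.
Reaction (2): H2→NH3 ratio 3:2 ⇒ n(NH3) = 2.7749 mol.
Reaction (3): NH3→(NH4)2SO4 ratio 2:1 ⇒ n((NH4)2SO4) = 1.3874 mol.
Mass of (NH4)2SO4 = 1.3874 × 132.144 = 183.34 g.

183.3 g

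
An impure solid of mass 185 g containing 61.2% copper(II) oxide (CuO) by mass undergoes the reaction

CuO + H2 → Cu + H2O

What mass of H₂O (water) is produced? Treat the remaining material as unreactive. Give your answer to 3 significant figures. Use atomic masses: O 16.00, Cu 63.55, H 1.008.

25.6 g

Mass of pure CuO = 185 g × 0.612 = 113.2 g.
M(CuO) = 63.55 + 16.00 = 79.55 g/mol.
M(H2O) = 2(1.008) + 16.00 = 18.016 g/mol.
n(CuO) = 113.2 g / 79.55 g/mol = 1.423 mol.
From the equation the CuO:H2O mole ratio is 1:1, so n(H2O) = 1.423 × 1/1 = 1.423 mol.
Mass of H2O = 1.423 mol × 18.016 g/mol = 25.64 g.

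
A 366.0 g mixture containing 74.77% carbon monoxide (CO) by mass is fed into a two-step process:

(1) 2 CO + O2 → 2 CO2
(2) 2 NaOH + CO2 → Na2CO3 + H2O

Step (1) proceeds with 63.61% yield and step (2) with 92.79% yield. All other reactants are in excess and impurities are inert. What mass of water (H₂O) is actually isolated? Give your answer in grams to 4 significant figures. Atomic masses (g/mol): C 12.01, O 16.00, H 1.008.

Pure CO = 366.0 × 0.7477 = 273.66 g.
M(CO) = 12.01 + 16.00 = 28.01 g/mol.
M(H2O) = 2(1.008) + 16.00 = 18.016 g/mol.
n(CO) = 273.66 / 28.01 = 9.7700 mol.
Step 1 (CO:CO2 = 2:2): theoretical n(CO2) = 9.7700 mol; at 63.61% yield, n(CO2) = 6.2147 mol.
Step 2 (CO2:H2O = 1:1): theoretical n(H2O) = 6.2147 mol, so theoretical mass = 6.2147 × 18.016 = 111.96 g.
At 92.79% yield, actual mass of H2O = 111.96 × 0.9279 = 103.89 g.

103.9 g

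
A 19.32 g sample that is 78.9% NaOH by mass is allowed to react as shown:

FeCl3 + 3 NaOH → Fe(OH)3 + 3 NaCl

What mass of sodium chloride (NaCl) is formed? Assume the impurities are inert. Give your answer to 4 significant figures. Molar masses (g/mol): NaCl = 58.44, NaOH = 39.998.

Mass of pure NaOH = 19.32 g × 0.789 = 15.243 g.
n(NaOH) = 15.243 g / 39.998 g/mol = 0.38111 mol.
From the equation the NaOH:NaCl mole ratio is 3:3, so n(NaCl) = 0.38111 × 3/3 = 0.38111 mol.
Mass of NaCl = 0.38111 mol × 58.44 g/mol = 22.272 g.

22.27 g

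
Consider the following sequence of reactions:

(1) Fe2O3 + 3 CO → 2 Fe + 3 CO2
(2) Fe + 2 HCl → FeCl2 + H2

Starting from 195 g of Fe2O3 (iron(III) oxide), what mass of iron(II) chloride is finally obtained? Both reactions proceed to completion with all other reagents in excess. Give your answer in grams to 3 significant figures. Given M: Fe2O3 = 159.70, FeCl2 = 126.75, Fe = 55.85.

310 g

n(Fe2O3) = 195.0 / 159.70 = 1.221 mol.
Step 1 gives a 1:2 ratio of Fe2O3 to Fe, so n(Fe) = 2.442 mol.
In step 2 the Fe:FeCl2 ratio is 1:1, so n(FeCl2) = 2.442 mol.
Mass of FeCl2 = 2.442 × 126.75 = 309.5 g.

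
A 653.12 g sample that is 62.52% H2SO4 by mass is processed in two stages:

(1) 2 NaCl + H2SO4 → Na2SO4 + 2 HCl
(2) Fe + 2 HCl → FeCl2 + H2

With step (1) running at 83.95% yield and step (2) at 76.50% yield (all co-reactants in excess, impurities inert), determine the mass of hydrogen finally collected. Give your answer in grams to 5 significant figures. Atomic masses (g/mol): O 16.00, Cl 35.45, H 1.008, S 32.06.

5.3904 g

Pure H2SO4 = 653.12 × 0.6252 = 408.331 g.
M(H2SO4) = 2(1.008) + 32.06 + 4(16.00) = 98.076 g/mol.
M(H2) = 2(1.008) = 2.016 g/mol.
n(H2SO4) = 408.331 / 98.076 = 4.16341 mol.
Step 1 (H2SO4:HCl = 1:2): theoretical n(HCl) = 8.32682 mol; at 83.95% yield, n(HCl) = 6.99037 mol.
Step 2 (HCl:H2 = 2:1): theoretical n(H2) = 3.49518 mol, so theoretical mass = 3.49518 × 2.016 = 7.04629 g.
At 76.50% yield, actual mass of H2 = 7.04629 × 0.7650 = 5.39041 g.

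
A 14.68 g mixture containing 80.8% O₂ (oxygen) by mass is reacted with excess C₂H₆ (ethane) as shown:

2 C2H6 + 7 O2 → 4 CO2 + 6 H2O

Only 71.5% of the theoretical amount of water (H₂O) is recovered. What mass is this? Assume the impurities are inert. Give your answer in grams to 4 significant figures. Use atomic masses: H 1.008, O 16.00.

4.093 g

Pure O2 available = 14.68 g × 0.808 = 11.861 g.
M(O2) = 2(16.00) = 32.00 g/mol.
M(H2O) = 2(1.008) + 16.00 = 18.016 g/mol.
n(O2) = 11.861 g / 32.00 g/mol = 0.37067 mol.
From the equation the O2:H2O mole ratio is 7:6, so n(H2O) = 0.37067 × 6/7 = 0.31772 mol.
Mass of H2O = 0.31772 mol × 18.016 g/mol = 5.7240 g.
Actual mass collected = 5.7240 g × 0.715 = 4.0927 g.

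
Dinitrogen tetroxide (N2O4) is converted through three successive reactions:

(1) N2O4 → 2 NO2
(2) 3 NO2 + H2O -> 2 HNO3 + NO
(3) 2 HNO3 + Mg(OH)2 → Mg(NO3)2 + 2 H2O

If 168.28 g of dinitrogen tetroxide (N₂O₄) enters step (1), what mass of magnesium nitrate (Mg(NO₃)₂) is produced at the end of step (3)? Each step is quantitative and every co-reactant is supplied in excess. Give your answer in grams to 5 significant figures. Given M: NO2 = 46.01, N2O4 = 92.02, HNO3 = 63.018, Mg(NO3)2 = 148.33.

n(N2O4) = 168.28 / 92.02 = 1.82873 mol.
Reaction (1): N2O4→NO2 ratio 1:2 ⇒ n(NO2) = 3.65747 mol.
Reaction (2): NO2→HNO3 ratio 3:2 ⇒ n(HNO3) = 2.43831 mol.
Reaction (3): HNO3→Mg(NO3)2 ratio 2:1 ⇒ n(Mg(NO3)2) = 1.21916 mol.
Mass of Mg(NO3)2 = 1.21916 × 148.33 = 180.837 g.

180.84 g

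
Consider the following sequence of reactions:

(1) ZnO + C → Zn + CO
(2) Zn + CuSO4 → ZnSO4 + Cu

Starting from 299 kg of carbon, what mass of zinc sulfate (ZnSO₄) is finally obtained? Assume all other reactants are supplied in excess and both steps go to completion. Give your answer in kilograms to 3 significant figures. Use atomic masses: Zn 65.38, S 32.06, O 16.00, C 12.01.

4020 kg

M(C) = 12.01 g/mol.
M(ZnSO4) = 65.38 + 32.06 + 4(16.00) = 161.44 g/mol.
299 kg = 299000 g.
n(C) = 299000 / 12.01 = 24900 mol.
Step 1 gives a 1:1 ratio of C to Zn, so n(Zn) = 24900 mol.
In step 2 the Zn:ZnSO4 ratio is 1:1, so n(ZnSO4) = 24900 mol.
Mass of ZnSO4 = 24900 × 161.44 = 4.019 × 10^6 g = 4020 kg.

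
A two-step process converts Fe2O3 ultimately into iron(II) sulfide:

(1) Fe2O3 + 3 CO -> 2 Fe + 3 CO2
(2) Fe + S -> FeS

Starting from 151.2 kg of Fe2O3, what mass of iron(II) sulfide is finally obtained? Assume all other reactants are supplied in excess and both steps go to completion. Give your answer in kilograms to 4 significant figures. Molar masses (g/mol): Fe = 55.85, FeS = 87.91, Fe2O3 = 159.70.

166.5 kg

151.2 kg = 151200 g.
n(Fe2O3) = 151200 / 159.70 = 946.78 mol.
Step 1 gives a 1:2 ratio of Fe2O3 to Fe, so n(Fe) = 1893.6 mol.
In step 2 the Fe:FeS ratio is 1:1, so n(FeS) = 1893.6 mol.
Mass of FeS = 1893.6 × 87.91 = 166460 g = 166.5 kg.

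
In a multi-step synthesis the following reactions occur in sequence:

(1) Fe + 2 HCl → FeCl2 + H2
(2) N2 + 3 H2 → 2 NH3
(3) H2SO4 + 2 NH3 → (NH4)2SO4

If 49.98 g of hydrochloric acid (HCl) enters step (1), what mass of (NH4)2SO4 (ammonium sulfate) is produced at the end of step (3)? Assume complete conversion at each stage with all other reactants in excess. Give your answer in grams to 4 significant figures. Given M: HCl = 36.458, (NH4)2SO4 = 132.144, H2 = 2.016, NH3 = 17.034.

30.19 g

n(HCl) = 49.98 / 36.458 = 1.3709 mol.
Reaction (1): HCl→H2 ratio 2:1 ⇒ n(H2) = 0.68545 mol.
Reaction (2): H2→NH3 ratio 3:2 ⇒ n(NH3) = 0.45696 mol.
Reaction (3): NH3→(NH4)2SO4 ratio 2:1 ⇒ n((NH4)2SO4) = 0.22848 mol.
Mass of (NH4)2SO4 = 0.22848 × 132.144 = 30.193 g.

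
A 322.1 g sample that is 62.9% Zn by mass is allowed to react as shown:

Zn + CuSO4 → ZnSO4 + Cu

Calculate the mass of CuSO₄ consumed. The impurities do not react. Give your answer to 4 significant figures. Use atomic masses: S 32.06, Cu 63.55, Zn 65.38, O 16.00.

494.6 g

Mass of pure Zn = 322.1 g × 0.629 = 202.60 g.
M(Zn) = 65.38 g/mol.
M(CuSO4) = 63.55 + 32.06 + 4(16.00) = 159.61 g/mol.
n(Zn) = 202.60 g / 65.38 g/mol = 3.0988 mol.
From the equation the Zn:CuSO4 mole ratio is 1:1, so n(CuSO4) = 3.0988 × 1/1 = 3.0988 mol.
Mass of CuSO4 = 3.0988 mol × 159.61 g/mol = 494.60 g.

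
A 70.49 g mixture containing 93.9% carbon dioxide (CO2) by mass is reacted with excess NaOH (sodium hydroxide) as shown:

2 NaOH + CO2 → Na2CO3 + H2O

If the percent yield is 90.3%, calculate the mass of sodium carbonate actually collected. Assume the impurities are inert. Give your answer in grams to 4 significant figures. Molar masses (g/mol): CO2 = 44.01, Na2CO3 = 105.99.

143.9 g

Pure CO2 available = 70.49 g × 0.939 = 66.190 g.
n(CO2) = 66.190 g / 44.01 g/mol = 1.5040 mol.
From the equation the CO2:Na2CO3 mole ratio is 1:1, so n(Na2CO3) = 1.5040 × 1/1 = 1.5040 mol.
Mass of Na2CO3 = 1.5040 mol × 105.99 g/mol = 159.41 g.
Actual mass collected = 159.41 g × 0.903 = 143.94 g.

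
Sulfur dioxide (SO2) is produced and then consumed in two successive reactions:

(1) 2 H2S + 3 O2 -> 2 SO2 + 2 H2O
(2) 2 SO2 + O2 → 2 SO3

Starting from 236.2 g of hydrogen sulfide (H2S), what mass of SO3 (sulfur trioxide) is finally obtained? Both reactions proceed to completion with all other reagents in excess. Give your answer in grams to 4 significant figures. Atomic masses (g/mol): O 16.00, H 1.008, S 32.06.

M(H2S) = 2(1.008) + 32.06 = 34.076 g/mol.
M(SO3) = 32.06 + 3(16.00) = 80.06 g/mol.
n(H2S) = 236.20 / 34.076 = 6.9316 mol.
Step 1 gives a 2:2 ratio of H2S to SO2, so n(SO2) = 6.9316 mol.
In step 2 the SO2:SO3 ratio is 2:2, so n(SO3) = 6.9316 mol.
Mass of SO3 = 6.9316 × 80.06 = 554.94 g.

554.9 g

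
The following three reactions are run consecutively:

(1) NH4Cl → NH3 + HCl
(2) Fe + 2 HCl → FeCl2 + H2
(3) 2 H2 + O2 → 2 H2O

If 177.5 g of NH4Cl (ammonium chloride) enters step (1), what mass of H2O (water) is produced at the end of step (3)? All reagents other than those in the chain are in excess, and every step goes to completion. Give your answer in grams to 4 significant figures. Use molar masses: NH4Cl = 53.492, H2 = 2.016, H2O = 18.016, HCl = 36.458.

29.89 g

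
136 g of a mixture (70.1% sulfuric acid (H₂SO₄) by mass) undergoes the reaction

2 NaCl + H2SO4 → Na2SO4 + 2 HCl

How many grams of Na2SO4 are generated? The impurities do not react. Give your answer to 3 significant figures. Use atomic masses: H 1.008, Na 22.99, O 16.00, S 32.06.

138 g

Mass of pure H2SO4 = 136 g × 0.701 = 95.34 g.
M(H2SO4) = 2(1.008) + 32.06 + 4(16.00) = 98.076 g/mol.
M(Na2SO4) = 2(22.99) + 32.06 + 4(16.00) = 142.04 g/mol.
n(H2SO4) = 95.34 g / 98.076 g/mol = 0.9721 mol.
From the equation the H2SO4:Na2SO4 mole ratio is 1:1, so n(Na2SO4) = 0.9721 × 1/1 = 0.9721 mol.
Mass of Na2SO4 = 0.9721 mol × 142.04 g/mol = 138.1 g.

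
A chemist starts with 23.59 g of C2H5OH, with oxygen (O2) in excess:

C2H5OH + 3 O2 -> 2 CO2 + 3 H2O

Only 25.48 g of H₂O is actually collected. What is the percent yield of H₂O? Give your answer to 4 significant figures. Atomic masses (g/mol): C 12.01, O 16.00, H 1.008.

92.06 %

M(C2H5OH) = 2(12.01) + 6(1.008) + 16.00 = 46.068 g/mol.
M(H2O) = 2(1.008) + 16.00 = 18.016 g/mol.
n(C2H5OH) = 23.590 g / 46.068 g/mol = 0.51207 mol.
From the equation the C2H5OH:H2O mole ratio is 1:3, so n(H2O) = 0.51207 × 3/1 = 1.5362 mol.
Mass of H2O = 1.5362 mol × 18.016 g/mol = 27.676 g.
This is the theoretical yield. Percent yield = 25.48 g / 27.676 g × 100% = 92.064%.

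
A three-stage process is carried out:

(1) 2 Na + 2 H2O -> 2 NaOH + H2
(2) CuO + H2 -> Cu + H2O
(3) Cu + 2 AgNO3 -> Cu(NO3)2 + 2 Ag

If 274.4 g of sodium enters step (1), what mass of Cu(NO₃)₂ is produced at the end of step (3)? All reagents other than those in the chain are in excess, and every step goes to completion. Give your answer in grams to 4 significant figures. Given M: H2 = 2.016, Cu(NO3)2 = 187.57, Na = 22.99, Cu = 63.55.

n(Na) = 274.4 / 22.99 = 11.936 mol.
Reaction (1): Na→H2 ratio 2:1 ⇒ n(H2) = 5.9678 mol.
Reaction (2): H2→Cu ratio 1:1 ⇒ n(Cu) = 5.9678 mol.
Reaction (3): Cu→Cu(NO3)2 ratio 1:1 ⇒ n(Cu(NO3)2) = 5.9678 mol.
Mass of Cu(NO3)2 = 5.9678 × 187.57 = 1119.4 g.

1119 g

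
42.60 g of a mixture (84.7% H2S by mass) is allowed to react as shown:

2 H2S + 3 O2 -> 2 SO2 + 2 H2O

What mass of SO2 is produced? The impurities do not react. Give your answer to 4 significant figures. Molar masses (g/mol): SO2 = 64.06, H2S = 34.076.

67.83 g

Mass of pure H2S = 42.60 g × 0.847 = 36.082 g.
n(H2S) = 36.082 g / 34.076 g/mol = 1.0589 mol.
From the equation the H2S:SO2 mole ratio is 2:2, so n(SO2) = 1.0589 × 2/2 = 1.0589 mol.
Mass of SO2 = 1.0589 mol × 64.06 g/mol = 67.831 g.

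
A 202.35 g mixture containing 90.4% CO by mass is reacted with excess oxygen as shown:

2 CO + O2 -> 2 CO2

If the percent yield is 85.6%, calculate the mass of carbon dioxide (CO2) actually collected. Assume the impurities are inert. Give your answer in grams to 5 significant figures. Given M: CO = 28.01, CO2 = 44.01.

Pure CO available = 202.35 g × 0.904 = 182.924 g.
n(CO) = 182.924 g / 28.01 g/mol = 6.53068 mol.
From the equation the CO:CO2 mole ratio is 2:2, so n(CO2) = 6.53068 × 2/2 = 6.53068 mol.
Mass of CO2 = 6.53068 mol × 44.01 g/mol = 287.415 g.
Actual mass collected = 287.415 g × 0.856 = 246.028 g.

246.03 g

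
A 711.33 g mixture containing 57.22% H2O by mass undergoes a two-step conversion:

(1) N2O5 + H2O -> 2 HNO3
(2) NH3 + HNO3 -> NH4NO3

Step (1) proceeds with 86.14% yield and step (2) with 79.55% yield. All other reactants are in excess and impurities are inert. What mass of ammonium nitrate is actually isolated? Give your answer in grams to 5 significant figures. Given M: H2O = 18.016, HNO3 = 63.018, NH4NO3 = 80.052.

Pure H2O = 711.33 × 0.5722 = 407.023 g.
n(H2O) = 407.023 / 18.016 = 22.5923 mol.
Step 1 (H2O:HNO3 = 1:2): theoretical n(HNO3) = 45.1846 mol; at 86.14% yield, n(HNO3) = 38.9220 mol.
Step 2 (HNO3:NH4NO3 = 1:1): theoretical n(NH4NO3) = 38.9220 mol, so theoretical mass = 38.9220 × 80.052 = 3115.79 g.
At 79.55% yield, actual mass of NH4NO3 = 3115.79 × 0.7955 = 2478.61 g.

2478.6 g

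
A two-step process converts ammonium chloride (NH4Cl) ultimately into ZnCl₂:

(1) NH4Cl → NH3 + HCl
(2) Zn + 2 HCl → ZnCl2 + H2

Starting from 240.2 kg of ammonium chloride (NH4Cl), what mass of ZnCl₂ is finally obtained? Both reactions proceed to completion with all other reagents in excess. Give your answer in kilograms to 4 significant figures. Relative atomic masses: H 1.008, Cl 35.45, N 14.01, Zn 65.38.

M(NH4Cl) = 14.01 + 4(1.008) + 35.45 = 53.492 g/mol.
M(ZnCl2) = 65.38 + 2(35.45) = 136.28 g/mol.
240.2 kg = 240200 g.
n(NH4Cl) = 240200 / 53.492 = 4490.4 mol.
Step 1 gives a 1:1 ratio of NH4Cl to HCl, so n(HCl) = 4490.4 mol.
In step 2 the HCl:ZnCl2 ratio is 2:1, so n(ZnCl2) = 2245.2 mol.
Mass of ZnCl2 = 2245.2 × 136.28 = 305980 g = 306.0 kg.

306.0 kg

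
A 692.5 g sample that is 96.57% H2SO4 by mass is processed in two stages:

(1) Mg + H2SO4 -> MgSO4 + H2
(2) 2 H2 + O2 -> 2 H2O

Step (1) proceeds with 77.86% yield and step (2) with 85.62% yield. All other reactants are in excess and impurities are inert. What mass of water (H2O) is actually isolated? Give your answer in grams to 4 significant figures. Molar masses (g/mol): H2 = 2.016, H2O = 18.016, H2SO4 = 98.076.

81.89 g

Pure H2SO4 = 692.5 × 0.9657 = 668.75 g.
n(H2SO4) = 668.75 / 98.076 = 6.8187 mol.
Step 1 (H2SO4:H2 = 1:1): theoretical n(H2) = 6.8187 mol; at 77.86% yield, n(H2) = 5.3090 mol.
Step 2 (H2:H2O = 2:2): theoretical n(H2O) = 5.3090 mol, so theoretical mass = 5.3090 × 18.016 = 95.647 g.
At 85.62% yield, actual mass of H2O = 95.647 × 0.8562 = 81.893 g.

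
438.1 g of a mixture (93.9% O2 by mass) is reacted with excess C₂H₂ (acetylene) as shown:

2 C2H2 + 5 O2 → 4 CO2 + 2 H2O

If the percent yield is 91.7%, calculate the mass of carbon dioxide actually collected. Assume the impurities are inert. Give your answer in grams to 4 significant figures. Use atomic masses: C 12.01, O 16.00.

415.0 g

Pure O2 available = 438.1 g × 0.939 = 411.38 g.
M(O2) = 2(16.00) = 32.00 g/mol.
M(CO2) = 12.01 + 2(16.00) = 44.01 g/mol.
n(O2) = 411.38 g / 32.00 g/mol = 12.855 mol.
From the equation the O2:CO2 mole ratio is 5:4, so n(CO2) = 12.855 × 4/5 = 10.284 mol.
Mass of CO2 = 10.284 mol × 44.01 g/mol = 452.62 g.
Actual mass collected = 452.62 g × 0.917 = 415.05 g.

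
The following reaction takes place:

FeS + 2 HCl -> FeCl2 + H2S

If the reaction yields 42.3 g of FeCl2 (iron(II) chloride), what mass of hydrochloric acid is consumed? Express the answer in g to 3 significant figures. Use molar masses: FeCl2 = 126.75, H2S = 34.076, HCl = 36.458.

n(FeCl2) = 42.30 g / 126.75 g/mol = 0.3337 mol.
From the equation the FeCl2:HCl mole ratio is 1:2, so n(HCl) = 0.3337 × 2/1 = 0.6675 mol.
Mass of HCl = 0.6675 mol × 36.458 g/mol = 24.33 g.

24.3 g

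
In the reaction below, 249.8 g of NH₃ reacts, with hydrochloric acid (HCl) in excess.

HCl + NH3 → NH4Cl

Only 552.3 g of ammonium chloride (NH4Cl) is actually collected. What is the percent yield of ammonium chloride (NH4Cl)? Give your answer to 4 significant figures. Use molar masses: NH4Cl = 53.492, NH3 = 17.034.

70.41 %

n(NH3) = 249.80 g / 17.034 g/mol = 14.665 mol.
From the equation the NH3:NH4Cl mole ratio is 1:1, so n(NH4Cl) = 14.665 × 1/1 = 14.665 mol.
Mass of NH4Cl = 14.665 mol × 53.492 g/mol = 784.45 g.
This is the theoretical yield. Percent yield = 552.3 g / 784.45 g × 100% = 70.406%.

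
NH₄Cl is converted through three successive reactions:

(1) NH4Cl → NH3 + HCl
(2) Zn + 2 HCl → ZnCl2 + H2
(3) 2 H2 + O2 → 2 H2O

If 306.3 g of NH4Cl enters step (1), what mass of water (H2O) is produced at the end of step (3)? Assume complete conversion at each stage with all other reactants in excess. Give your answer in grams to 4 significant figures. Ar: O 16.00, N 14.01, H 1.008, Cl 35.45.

51.58 g

M(NH4Cl) = 14.01 + 4(1.008) + 35.45 = 53.492 g/mol.
M(H2O) = 2(1.008) + 16.00 = 18.016 g/mol.
n(NH4Cl) = 306.3 / 53.492 = 5.7261 mol.
Reaction (1): NH4Cl→HCl ratio 1:1 ⇒ n(HCl) = 5.7261 mol.
Reaction (2): HCl→H2 ratio 2:1 ⇒ n(H2) = 2.8630 mol.
Reaction (3): H2→H2O ratio 2:2 ⇒ n(H2O) = 2.8630 mol.
Mass of H2O = 2.8630 × 18.016 = 51.581 g.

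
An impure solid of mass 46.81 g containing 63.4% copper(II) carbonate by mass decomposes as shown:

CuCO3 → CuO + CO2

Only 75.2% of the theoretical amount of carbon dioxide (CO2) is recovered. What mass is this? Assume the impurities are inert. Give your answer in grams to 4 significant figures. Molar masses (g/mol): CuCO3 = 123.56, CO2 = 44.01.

Pure CuCO3 available = 46.81 g × 0.634 = 29.678 g.
n(CuCO3) = 29.678 g / 123.56 g/mol = 0.24019 mol.
From the equation the CuCO3:CO2 mole ratio is 1:1, so n(CO2) = 0.24019 × 1/1 = 0.24019 mol.
Mass of CO2 = 0.24019 mol × 44.01 g/mol = 10.571 g.
Actual mass collected = 10.571 g × 0.752 = 7.9491 g.

7.949 g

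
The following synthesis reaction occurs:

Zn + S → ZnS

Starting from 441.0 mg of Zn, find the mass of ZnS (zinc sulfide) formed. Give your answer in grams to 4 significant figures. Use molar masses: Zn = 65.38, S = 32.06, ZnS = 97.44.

0.6573 g

Convert: 441.0 mg = 0.44100 g.
n(Zn) = 0.44100 g / 65.38 g/mol = 0.0067452 mol.
From the equation the Zn:ZnS mole ratio is 1:1, so n(ZnS) = 0.0067452 × 1/1 = 0.0067452 mol.
Mass of ZnS = 0.0067452 mol × 97.44 g/mol = 0.65725 g.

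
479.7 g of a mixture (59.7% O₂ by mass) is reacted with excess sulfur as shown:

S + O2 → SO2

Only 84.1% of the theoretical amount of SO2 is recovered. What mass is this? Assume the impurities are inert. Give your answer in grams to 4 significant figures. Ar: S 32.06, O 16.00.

482.1 g

Pure O2 available = 479.7 g × 0.597 = 286.38 g.
M(O2) = 2(16.00) = 32.00 g/mol.
M(SO2) = 32.06 + 2(16.00) = 64.06 g/mol.
n(O2) = 286.38 g / 32.00 g/mol = 8.9494 mol.
From the equation the O2:SO2 mole ratio is 1:1, so n(SO2) = 8.9494 × 1/1 = 8.9494 mol.
Mass of SO2 = 8.9494 mol × 64.06 g/mol = 573.30 g.
Actual mass collected = 573.30 g × 0.841 = 482.14 g.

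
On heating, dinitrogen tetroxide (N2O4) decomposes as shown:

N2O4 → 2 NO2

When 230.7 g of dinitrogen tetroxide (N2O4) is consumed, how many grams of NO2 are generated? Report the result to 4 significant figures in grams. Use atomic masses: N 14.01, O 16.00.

M(N2O4) = 2(14.01) + 4(16.00) = 92.02 g/mol.
M(NO2) = 14.01 + 2(16.00) = 46.01 g/mol.
n(N2O4) = 230.70 g / 92.02 g/mol = 2.5071 mol.
From the equation the N2O4:NO2 mole ratio is 1:2, so n(NO2) = 2.5071 × 2/1 = 5.0141 mol.
Mass of NO2 = 5.0141 mol × 46.01 g/mol = 230.70 g.

230.7 g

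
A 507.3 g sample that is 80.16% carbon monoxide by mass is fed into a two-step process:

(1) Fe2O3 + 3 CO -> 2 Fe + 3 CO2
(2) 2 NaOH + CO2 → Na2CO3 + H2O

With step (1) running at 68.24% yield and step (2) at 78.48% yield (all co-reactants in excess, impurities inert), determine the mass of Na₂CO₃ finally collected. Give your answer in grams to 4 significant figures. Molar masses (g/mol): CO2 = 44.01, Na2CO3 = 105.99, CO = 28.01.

Pure CO = 507.3 × 0.8016 = 406.65 g.
n(CO) = 406.65 / 28.01 = 14.518 mol.
Step 1 (CO:CO2 = 3:3): theoretical n(CO2) = 14.518 mol; at 68.24% yield, n(CO2) = 9.9071 mol.
Step 2 (CO2:Na2CO3 = 1:1): theoretical n(Na2CO3) = 9.9071 mol, so theoretical mass = 9.9071 × 105.99 = 1050.1 g.
At 78.48% yield, actual mass of Na2CO3 = 1050.1 × 0.7848 = 824.09 g.

824.1 g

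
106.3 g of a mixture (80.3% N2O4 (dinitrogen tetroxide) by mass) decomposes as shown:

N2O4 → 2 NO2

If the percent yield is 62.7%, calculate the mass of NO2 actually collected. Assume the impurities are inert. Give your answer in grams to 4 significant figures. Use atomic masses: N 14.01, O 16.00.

53.52 g

Pure N2O4 available = 106.3 g × 0.803 = 85.359 g.
M(N2O4) = 2(14.01) + 4(16.00) = 92.02 g/mol.
M(NO2) = 14.01 + 2(16.00) = 46.01 g/mol.
n(N2O4) = 85.359 g / 92.02 g/mol = 0.92761 mol.
From the equation the N2O4:NO2 mole ratio is 1:2, so n(NO2) = 0.92761 × 2/1 = 1.8552 mol.
Mass of NO2 = 1.8552 mol × 46.01 g/mol = 85.359 g.
Actual mass collected = 85.359 g × 0.627 = 53.520 g.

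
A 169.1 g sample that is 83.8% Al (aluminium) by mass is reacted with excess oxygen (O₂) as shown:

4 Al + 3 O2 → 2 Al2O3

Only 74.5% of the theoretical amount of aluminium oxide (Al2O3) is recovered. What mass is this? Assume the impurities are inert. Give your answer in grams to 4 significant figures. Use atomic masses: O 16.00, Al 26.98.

Pure Al available = 169.1 g × 0.838 = 141.71 g.
M(Al) = 26.98 g/mol.
M(Al2O3) = 2(26.98) + 3(16.00) = 101.96 g/mol.
n(Al) = 141.71 g / 26.98 g/mol = 5.2523 mol.
From the equation the Al:Al2O3 mole ratio is 4:2, so n(Al2O3) = 5.2523 × 2/4 = 2.6261 mol.
Mass of Al2O3 = 2.6261 mol × 101.96 g/mol = 267.76 g.
Actual mass collected = 267.76 g × 0.745 = 199.48 g.

199.5 g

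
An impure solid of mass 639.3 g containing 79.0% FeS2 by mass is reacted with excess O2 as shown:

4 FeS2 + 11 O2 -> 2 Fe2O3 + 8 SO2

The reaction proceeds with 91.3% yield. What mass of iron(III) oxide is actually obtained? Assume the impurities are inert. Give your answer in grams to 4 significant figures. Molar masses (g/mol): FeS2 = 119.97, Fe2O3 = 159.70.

Pure FeS2 available = 639.3 g × 0.790 = 505.05 g.
n(FeS2) = 505.05 g / 119.97 g/mol = 4.2098 mol.
From the equation the FeS2:Fe2O3 mole ratio is 4:2, so n(Fe2O3) = 4.2098 × 2/4 = 2.1049 mol.
Mass of Fe2O3 = 2.1049 mol × 159.70 g/mol = 336.15 g.
Actual mass collected = 336.15 g × 0.913 = 306.91 g.

306.9 g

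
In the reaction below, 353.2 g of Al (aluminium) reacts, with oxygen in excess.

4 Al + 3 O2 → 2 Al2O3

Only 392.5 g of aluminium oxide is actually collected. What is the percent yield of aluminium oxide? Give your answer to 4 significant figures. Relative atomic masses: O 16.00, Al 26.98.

58.81 %

M(Al) = 26.98 g/mol.
M(Al2O3) = 2(26.98) + 3(16.00) = 101.96 g/mol.
n(Al) = 353.20 g / 26.98 g/mol = 13.091 mol.
From the equation the Al:Al2O3 mole ratio is 4:2, so n(Al2O3) = 13.091 × 2/4 = 6.5456 mol.
Mass of Al2O3 = 6.5456 mol × 101.96 g/mol = 667.39 g.
This is the theoretical yield. Percent yield = 392.5 g / 667.39 g × 100% = 58.811%.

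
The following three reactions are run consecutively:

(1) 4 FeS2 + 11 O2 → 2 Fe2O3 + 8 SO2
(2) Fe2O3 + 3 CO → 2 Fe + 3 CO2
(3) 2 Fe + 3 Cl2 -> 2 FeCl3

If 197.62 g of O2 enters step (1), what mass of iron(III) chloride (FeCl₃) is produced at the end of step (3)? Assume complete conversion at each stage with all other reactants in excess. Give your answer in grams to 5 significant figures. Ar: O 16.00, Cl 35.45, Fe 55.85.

364.25 g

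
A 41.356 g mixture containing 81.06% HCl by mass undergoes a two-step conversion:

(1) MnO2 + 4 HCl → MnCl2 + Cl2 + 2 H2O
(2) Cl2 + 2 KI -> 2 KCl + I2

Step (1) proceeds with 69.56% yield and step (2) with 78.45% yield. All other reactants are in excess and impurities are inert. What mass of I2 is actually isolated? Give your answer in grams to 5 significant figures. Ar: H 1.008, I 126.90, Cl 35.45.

Pure HCl = 41.356 × 0.8106 = 33.5232 g.
M(HCl) = 1.008 + 35.45 = 36.458 g/mol.
M(I2) = 2(126.90) = 253.80 g/mol.
n(HCl) = 33.5232 / 36.458 = 0.919501 mol.
Step 1 (HCl:Cl2 = 4:1): theoretical n(Cl2) = 0.229875 mol; at 69.56% yield, n(Cl2) = 0.159901 mol.
Step 2 (Cl2:I2 = 1:1): theoretical n(I2) = 0.159901 mol, so theoretical mass = 0.159901 × 253.80 = 40.5829 g.
At 78.45% yield, actual mass of I2 = 40.5829 × 0.7845 = 31.8373 g.

31.837 g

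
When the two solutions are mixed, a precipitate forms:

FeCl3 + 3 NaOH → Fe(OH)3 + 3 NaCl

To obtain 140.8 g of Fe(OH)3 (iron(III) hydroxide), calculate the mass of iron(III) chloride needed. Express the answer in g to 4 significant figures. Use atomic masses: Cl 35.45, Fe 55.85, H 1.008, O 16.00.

M(Fe(OH)3) = 55.85 + 3(16.00) + 3(1.008) = 106.874 g/mol.
M(FeCl3) = 55.85 + 3(35.45) = 162.20 g/mol.
n(Fe(OH)3) = 140.80 g / 106.874 g/mol = 1.3174 mol.
From the equation the Fe(OH)3:FeCl3 mole ratio is 1:1, so n(FeCl3) = 1.3174 × 1/1 = 1.3174 mol.
Mass of FeCl3 = 1.3174 mol × 162.20 g/mol = 213.69 g.

213.7 g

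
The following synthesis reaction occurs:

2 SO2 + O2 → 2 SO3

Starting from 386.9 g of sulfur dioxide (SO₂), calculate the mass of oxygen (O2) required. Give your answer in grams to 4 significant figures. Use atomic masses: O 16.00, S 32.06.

M(SO2) = 32.06 + 2(16.00) = 64.06 g/mol.
M(O2) = 2(16.00) = 32.00 g/mol.
n(SO2) = 386.90 g / 64.06 g/mol = 6.0397 mol.
From the equation the SO2:O2 mole ratio is 2:1, so n(O2) = 6.0397 × 1/2 = 3.0198 mol.
Mass of O2 = 3.0198 mol × 32.00 g/mol = 96.634 g.

96.63 g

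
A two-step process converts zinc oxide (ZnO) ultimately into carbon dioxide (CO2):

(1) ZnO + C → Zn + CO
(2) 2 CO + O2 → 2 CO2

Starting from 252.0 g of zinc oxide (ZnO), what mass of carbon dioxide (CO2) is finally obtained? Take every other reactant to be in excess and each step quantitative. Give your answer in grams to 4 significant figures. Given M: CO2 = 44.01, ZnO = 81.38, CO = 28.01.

136.3 g

n(ZnO) = 252.00 / 81.38 = 3.0966 mol.
Step 1 gives a 1:1 ratio of ZnO to CO, so n(CO) = 3.0966 mol.
In step 2 the CO:CO2 ratio is 2:2, so n(CO2) = 3.0966 mol.
Mass of CO2 = 3.0966 × 44.01 = 136.28 g.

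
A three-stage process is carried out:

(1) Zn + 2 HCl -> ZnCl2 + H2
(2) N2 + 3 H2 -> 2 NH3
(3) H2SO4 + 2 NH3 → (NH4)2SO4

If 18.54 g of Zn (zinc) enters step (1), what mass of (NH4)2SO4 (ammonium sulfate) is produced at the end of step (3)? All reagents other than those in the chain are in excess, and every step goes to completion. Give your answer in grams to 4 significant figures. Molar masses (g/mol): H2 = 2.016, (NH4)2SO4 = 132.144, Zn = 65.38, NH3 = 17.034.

n(Zn) = 18.54 / 65.38 = 0.28357 mol.
Reaction (1): Zn→H2 ratio 1:1 ⇒ n(H2) = 0.28357 mol.
Reaction (2): H2→NH3 ratio 3:2 ⇒ n(NH3) = 0.18905 mol.
Reaction (3): NH3→(NH4)2SO4 ratio 2:1 ⇒ n((NH4)2SO4) = 0.094524 mol.
Mass of (NH4)2SO4 = 0.094524 × 132.144 = 12.491 g.

12.49 g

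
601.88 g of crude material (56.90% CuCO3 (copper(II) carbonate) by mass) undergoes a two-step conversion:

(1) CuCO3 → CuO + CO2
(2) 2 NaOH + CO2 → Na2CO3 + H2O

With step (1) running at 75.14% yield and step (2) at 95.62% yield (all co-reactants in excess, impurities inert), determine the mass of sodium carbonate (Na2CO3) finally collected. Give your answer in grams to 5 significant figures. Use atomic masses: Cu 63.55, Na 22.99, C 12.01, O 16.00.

Pure CuCO3 = 601.88 × 0.5690 = 342.470 g.
M(CuCO3) = 63.55 + 12.01 + 3(16.00) = 123.56 g/mol.
M(Na2CO3) = 2(22.99) + 12.01 + 3(16.00) = 105.99 g/mol.
n(CuCO3) = 342.470 / 123.56 = 2.77169 mol.
Step 1 (CuCO3:CO2 = 1:1): theoretical n(CO2) = 2.77169 mol; at 75.14% yield, n(CO2) = 2.08265 mol.
Step 2 (CO2:Na2CO3 = 1:1): theoretical n(Na2CO3) = 2.08265 mol, so theoretical mass = 2.08265 × 105.99 = 220.740 g.
At 95.62% yield, actual mass of Na2CO3 = 220.740 × 0.9562 = 211.071 g.

211.07 g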